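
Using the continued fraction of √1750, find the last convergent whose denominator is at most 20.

√1750 = [41; 1, 4, 1, 82, …] (period length 4).
Convergents:
  p_0/q_0 = 41/1
  p_1/q_1 = 42/1
  p_2/q_2 = 209/5
  p_3/q_3 = 251/6
  p_4/q_4 = 20791/497
q_3 = 6 ≤ 20 < 497 = q_4, so the answer is 251/6.

251/6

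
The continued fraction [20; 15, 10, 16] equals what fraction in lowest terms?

Using pₖ = aₖpₖ₋₁ + pₖ₋₂ and qₖ = aₖqₖ₋₁ + qₖ₋₂:
  k=0: a=20, p=20, q=1
  k=1: a=15, p=301, q=15
  k=2: a=10, p=3030, q=151
  k=3: a=16, p=48781, q=2431

48781/2431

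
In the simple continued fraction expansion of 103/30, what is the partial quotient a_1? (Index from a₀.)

2

103 = 3·30 + 13   →  a_0 = 3
30 = 2·13 + 4   →  a_1 = 2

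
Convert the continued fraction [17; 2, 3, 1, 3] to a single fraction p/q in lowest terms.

Fold from the inside: start with 3/1.
  1 + 1/3 = 4/3
  3 + 3/4 = 15/4
  2 + 4/15 = 34/15
  17 + 15/34 = 593/34

593/34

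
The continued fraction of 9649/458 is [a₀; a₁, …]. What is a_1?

9649 = 21·458 + 31   →  a_0 = 21
458 = 14·31 + 24   →  a_1 = 14

14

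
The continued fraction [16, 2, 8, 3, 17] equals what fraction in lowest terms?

Using pₖ = aₖpₖ₋₁ + pₖ₋₂ and qₖ = aₖqₖ₋₁ + qₖ₋₂:
  k=0: a=16, p=16, q=1
  k=1: a=2, p=33, q=2
  k=2: a=8, p=280, q=17
  k=3: a=3, p=873, q=53
  k=4: a=17, p=15121, q=918

15121/918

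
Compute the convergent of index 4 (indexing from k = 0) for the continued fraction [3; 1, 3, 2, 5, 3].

Using pₖ = aₖpₖ₋₁ + pₖ₋₂, qₖ = aₖqₖ₋₁ + qₖ₋₂ (with p₋₁=1, p₋₂=0, q₋₁=0, q₋₂=1):
  k=0: a=3, p=3, q=1
  k=1: a=1, p=4, q=1
  k=2: a=3, p=15, q=4
  k=3: a=2, p=34, q=9
  k=4: a=5, p=185, q=49

185/49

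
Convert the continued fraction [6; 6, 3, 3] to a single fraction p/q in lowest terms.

388/63

Fold from the inside: start with 3/1.
  3 + 1/3 = 10/3
  6 + 3/10 = 63/10
  6 + 10/63 = 388/63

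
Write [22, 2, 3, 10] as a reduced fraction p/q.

1615/72

Fold from the inside: start with 10/1.
  3 + 1/10 = 31/10
  2 + 10/31 = 72/31
  22 + 31/72 = 1615/72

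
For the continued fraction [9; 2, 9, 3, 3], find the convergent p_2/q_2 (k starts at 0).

180/19

Using pₖ = aₖpₖ₋₁ + pₖ₋₂, qₖ = aₖqₖ₋₁ + qₖ₋₂ (with p₋₁=1, p₋₂=0, q₋₁=0, q₋₂=1):
  k=0: a=9, p=9, q=1
  k=1: a=2, p=19, q=2
  k=2: a=9, p=180, q=19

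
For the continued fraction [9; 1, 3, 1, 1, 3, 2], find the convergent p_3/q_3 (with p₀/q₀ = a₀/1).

Using pₖ = aₖpₖ₋₁ + pₖ₋₂, qₖ = aₖqₖ₋₁ + qₖ₋₂ (with p₋₁=1, p₋₂=0, q₋₁=0, q₋₂=1):
  k=0: a=9, p=9, q=1
  k=1: a=1, p=10, q=1
  k=2: a=3, p=39, q=4
  k=3: a=1, p=49, q=5

49/5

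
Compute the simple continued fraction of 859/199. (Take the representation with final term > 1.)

[4; 3, 6, 3, 3]

859 = 4·199 + 63
199 = 3·63 + 10
63 = 6·10 + 3
10 = 3·3 + 1
3 = 3·1 + 0  (stop)
So 859/199 = [4; 3, 6, 3, 3].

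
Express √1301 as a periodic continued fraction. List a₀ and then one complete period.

a₀ = ⌊√1301⌋ = 36.
With m₀=0, d₀=1 and mₖ₊₁ = dₖaₖ − mₖ, dₖ₊₁ = (n − mₖ₊₁²)/dₖ, aₖ₊₁ = ⌊(a₀+mₖ₊₁)/dₖ₊₁⌋:
  k=1: m=36, d=5, a=14
  k=2: m=34, d=29, a=2
  k=3: m=24, d=25, a=2
  k=4: m=26, d=25, a=2
  k=5: m=24, d=29, a=2
  k=6: m=34, d=5, a=14
  k=7: m=36, d=1, a=72
d=1 and a=2a₀=72 at k=7, so the next step gives (m, d) = (36, 5) again — its k=1 value — and the period has length 7.

[36; 14, 2, 2, 2, 2, 14, 72]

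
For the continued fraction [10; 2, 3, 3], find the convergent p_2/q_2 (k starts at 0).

73/7

Using pₖ = aₖpₖ₋₁ + pₖ₋₂, qₖ = aₖqₖ₋₁ + qₖ₋₂ (with p₋₁=1, p₋₂=0, q₋₁=0, q₋₂=1):
  k=0: a=10, p=10, q=1
  k=1: a=2, p=21, q=2
  k=2: a=3, p=73, q=7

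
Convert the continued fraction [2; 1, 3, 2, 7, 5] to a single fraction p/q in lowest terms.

955/344

Using pₖ = aₖpₖ₋₁ + pₖ₋₂ and qₖ = aₖqₖ₋₁ + qₖ₋₂:
  k=0: a=2, p=2, q=1
  k=1: a=1, p=3, q=1
  k=2: a=3, p=11, q=4
  k=3: a=2, p=25, q=9
  k=4: a=7, p=186, q=67
  k=5: a=5, p=955, q=344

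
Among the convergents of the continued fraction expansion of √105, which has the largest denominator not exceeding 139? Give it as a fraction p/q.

830/81

√105 = [10; 4, 20, …] (period length 2).
Convergents:
  p_0/q_0 = 10/1
  p_1/q_1 = 41/4
  p_2/q_2 = 830/81
  p_3/q_3 = 3361/328
q_2 = 81 ≤ 139 < 328 = q_3, so the answer is 830/81.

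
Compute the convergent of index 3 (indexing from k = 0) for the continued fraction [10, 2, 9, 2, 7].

419/40

Using pₖ = aₖpₖ₋₁ + pₖ₋₂, qₖ = aₖqₖ₋₁ + qₖ₋₂ (with p₋₁=1, p₋₂=0, q₋₁=0, q₋₂=1):
  k=0: a=10, p=10, q=1
  k=1: a=2, p=21, q=2
  k=2: a=9, p=199, q=19
  k=3: a=2, p=419, q=40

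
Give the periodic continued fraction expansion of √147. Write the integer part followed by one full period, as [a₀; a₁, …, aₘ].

a₀ = ⌊√147⌋ = 12.

[12; 8, 24]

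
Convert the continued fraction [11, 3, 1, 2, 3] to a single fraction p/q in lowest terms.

Using pₖ = aₖpₖ₋₁ + pₖ₋₂ and qₖ = aₖqₖ₋₁ + qₖ₋₂:
  k=0: a=11, p=11, q=1
  k=1: a=3, p=34, q=3
  k=2: a=1, p=45, q=4
  k=3: a=2, p=124, q=11
  k=4: a=3, p=417, q=37

417/37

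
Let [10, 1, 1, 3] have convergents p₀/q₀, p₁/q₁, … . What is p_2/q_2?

21/2

Using pₖ = aₖpₖ₋₁ + pₖ₋₂, qₖ = aₖqₖ₋₁ + qₖ₋₂ (with p₋₁=1, p₋₂=0, q₋₁=0, q₋₂=1):
  k=0: a=10, p=10, q=1
  k=1: a=1, p=11, q=1
  k=2: a=1, p=21, q=2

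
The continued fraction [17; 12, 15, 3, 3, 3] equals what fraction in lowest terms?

Fold from the inside: start with 3/1.
  3 + 1/3 = 10/3
  3 + 3/10 = 33/10
  15 + 10/33 = 505/33
  12 + 33/505 = 6093/505
  17 + 505/6093 = 104086/6093

104086/6093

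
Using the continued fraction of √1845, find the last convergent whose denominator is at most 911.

√1845 = [42; 1, 20, 2, 20, 1, 84, …] (period length 6).
Convergents:
  p_0/q_0 = 42/1
  p_1/q_1 = 43/1
  p_2/q_2 = 902/21
  p_3/q_3 = 1847/43
  p_4/q_4 = 37842/881
  p_5/q_5 = 39689/924
q_4 = 881 ≤ 911 < 924 = q_5, so the answer is 37842/881.

37842/881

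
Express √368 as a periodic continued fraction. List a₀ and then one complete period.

[19; 5, 2, 5, 38]

a₀ = ⌊√368⌋ = 19.
With m₀=0, d₀=1 and mₖ₊₁ = dₖaₖ − mₖ, dₖ₊₁ = (n − mₖ₊₁²)/dₖ, aₖ₊₁ = ⌊(a₀+mₖ₊₁)/dₖ₊₁⌋:
  k=1: m=19, d=7, a=5
  k=2: m=16, d=16, a=2
  k=3: m=16, d=7, a=5
  k=4: m=19, d=1, a=38
d=1 and a=2a₀=38 at k=4, so the next step gives (m, d) = (19, 7) again — its k=1 value — and the period has length 4.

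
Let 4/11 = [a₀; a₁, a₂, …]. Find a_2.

4 = 0·11 + 4   →  a_0 = 0
11 = 2·4 + 3   →  a_1 = 2
4 = 1·3 + 1   →  a_2 = 1

1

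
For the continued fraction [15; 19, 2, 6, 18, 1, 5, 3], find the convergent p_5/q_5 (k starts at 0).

72939/4846

Using pₖ = aₖpₖ₋₁ + pₖ₋₂, qₖ = aₖqₖ₋₁ + qₖ₋₂ (with p₋₁=1, p₋₂=0, q₋₁=0, q₋₂=1):
  k=0: a=15, p=15, q=1
  k=1: a=19, p=286, q=19
  k=2: a=2, p=587, q=39
  k=3: a=6, p=3808, q=253
  k=4: a=18, p=69131, q=4593
  k=5: a=1, p=72939, q=4846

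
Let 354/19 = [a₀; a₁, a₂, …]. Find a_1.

1

354 = 18·19 + 12   →  a_0 = 18
19 = 1·12 + 7   →  a_1 = 1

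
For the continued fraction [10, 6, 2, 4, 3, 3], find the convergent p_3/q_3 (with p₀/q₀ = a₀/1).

Using pₖ = aₖpₖ₋₁ + pₖ₋₂, qₖ = aₖqₖ₋₁ + qₖ₋₂ (with p₋₁=1, p₋₂=0, q₋₁=0, q₋₂=1):
  k=0: a=10, p=10, q=1
  k=1: a=6, p=61, q=6
  k=2: a=2, p=132, q=13
  k=3: a=4, p=589, q=58

589/58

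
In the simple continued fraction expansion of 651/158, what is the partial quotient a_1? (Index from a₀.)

651 = 4·158 + 19   →  a_0 = 4
158 = 8·19 + 6   →  a_1 = 8

8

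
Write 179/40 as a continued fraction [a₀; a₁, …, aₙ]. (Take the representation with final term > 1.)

[4; 2, 9, 2]

179 = 4*40 + 19
40 = 2*19 + 2
19 = 9*2 + 1
2 = 2*1 + 0  (stop)
So 179/40 = [4; 2, 9, 2].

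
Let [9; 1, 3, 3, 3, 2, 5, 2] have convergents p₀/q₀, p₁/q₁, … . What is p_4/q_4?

Using pₖ = aₖpₖ₋₁ + pₖ₋₂, qₖ = aₖqₖ₋₁ + qₖ₋₂ (with p₋₁=1, p₋₂=0, q₋₁=0, q₋₂=1):
  k=0: a=9, p=9, q=1
  k=1: a=1, p=10, q=1
  k=2: a=3, p=39, q=4
  k=3: a=3, p=127, q=13
  k=4: a=3, p=420, q=43

420/43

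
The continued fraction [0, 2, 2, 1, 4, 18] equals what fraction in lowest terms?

Using pₖ = aₖpₖ₋₁ + pₖ₋₂ and qₖ = aₖqₖ₋₁ + qₖ₋₂:
  k=0: a=0, p=0, q=1
  k=1: a=2, p=1, q=2
  k=2: a=2, p=2, q=5
  k=3: a=1, p=3, q=7
  k=4: a=4, p=14, q=33
  k=5: a=18, p=255, q=601

255/601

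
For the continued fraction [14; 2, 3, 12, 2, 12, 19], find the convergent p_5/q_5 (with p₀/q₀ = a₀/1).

Using pₖ = aₖpₖ₋₁ + pₖ₋₂, qₖ = aₖqₖ₋₁ + qₖ₋₂ (with p₋₁=1, p₋₂=0, q₋₁=0, q₋₂=1):
  k=0: a=14, p=14, q=1
  k=1: a=2, p=29, q=2
  k=2: a=3, p=101, q=7
  k=3: a=12, p=1241, q=86
  k=4: a=2, p=2583, q=179
  k=5: a=12, p=32237, q=2234

32237/2234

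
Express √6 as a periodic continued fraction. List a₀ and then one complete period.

[2; 2, 4]

a₀ = ⌊√6⌋ = 2.
With m₀=0, d₀=1 and mₖ₊₁ = dₖaₖ − mₖ, dₖ₊₁ = (n − mₖ₊₁²)/dₖ, aₖ₊₁ = ⌊(a₀+mₖ₊₁)/dₖ₊₁⌋:
  k=1: m=2, d=2, a=2
  k=2: m=2, d=1, a=4
d=1 and a=2a₀=4 at k=2, so the next step gives (m, d) = (2, 2) again — its k=1 value — and the period has length 2.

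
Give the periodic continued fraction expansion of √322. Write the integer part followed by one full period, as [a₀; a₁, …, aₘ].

a₀ = ⌊√322⌋ = 17.
With m₀=0, d₀=1 and mₖ₊₁ = dₖaₖ − mₖ, dₖ₊₁ = (n − mₖ₊₁²)/dₖ, aₖ₊₁ = ⌊(a₀+mₖ₊₁)/dₖ₊₁⌋:
  k=1: m=17, d=33, a=1
  k=2: m=16, d=2, a=16
  k=3: m=16, d=33, a=1
  k=4: m=17, d=1, a=34
d=1 and a=2a₀=34 at k=4, so the next step gives (m, d) = (17, 33) again — its k=1 value — and the period has length 4.

[17; 1, 16, 1, 34]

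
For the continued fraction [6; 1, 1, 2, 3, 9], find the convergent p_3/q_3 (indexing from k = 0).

Using pₖ = aₖpₖ₋₁ + pₖ₋₂, qₖ = aₖqₖ₋₁ + qₖ₋₂ (with p₋₁=1, p₋₂=0, q₋₁=0, q₋₂=1):
  k=0: a=6, p=6, q=1
  k=1: a=1, p=7, q=1
  k=2: a=1, p=13, q=2
  k=3: a=2, p=33, q=5

33/5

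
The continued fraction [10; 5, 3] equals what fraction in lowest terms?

163/16

Using pₖ = aₖpₖ₋₁ + pₖ₋₂ and qₖ = aₖqₖ₋₁ + qₖ₋₂:
  k=0: a=10, p=10, q=1
  k=1: a=5, p=51, q=5
  k=2: a=3, p=163, q=16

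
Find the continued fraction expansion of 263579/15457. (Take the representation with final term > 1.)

263579 = 17*15457 + 810
15457 = 19*810 + 67
810 = 12*67 + 6
67 = 11*6 + 1
6 = 6*1 + 0  (stop)
So 263579/15457 = [17; 19, 12, 11, 6].

[17; 19, 12, 11, 6]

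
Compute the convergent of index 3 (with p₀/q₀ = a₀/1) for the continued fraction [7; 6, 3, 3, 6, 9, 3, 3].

Using pₖ = aₖpₖ₋₁ + pₖ₋₂, qₖ = aₖqₖ₋₁ + qₖ₋₂ (with p₋₁=1, p₋₂=0, q₋₁=0, q₋₂=1):
  k=0: a=7, p=7, q=1
  k=1: a=6, p=43, q=6
  k=2: a=3, p=136, q=19
  k=3: a=3, p=451, q=63

451/63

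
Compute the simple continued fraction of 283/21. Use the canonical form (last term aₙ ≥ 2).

283 = 13×21 + 10
21 = 2×10 + 1
10 = 10×1 + 0  (stop)
So 283/21 = [13; 2, 10].

[13; 2, 10]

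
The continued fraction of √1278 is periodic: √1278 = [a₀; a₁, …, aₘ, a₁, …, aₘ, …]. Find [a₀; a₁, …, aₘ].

a₀ = ⌊√1278⌋ = 35.
With m₀=0, d₀=1 and mₖ₊₁ = dₖaₖ − mₖ, dₖ₊₁ = (n − mₖ₊₁²)/dₖ, aₖ₊₁ = ⌊(a₀+mₖ₊₁)/dₖ₊₁⌋:
  k=1: m=35, d=53, a=1
  k=2: m=18, d=18, a=2
  k=3: m=18, d=53, a=1
  k=4: m=35, d=1, a=70
d=1 and a=2a₀=70 at k=4, so the next step gives (m, d) = (35, 53) again — its k=1 value — and the period has length 4.

[35; 1, 2, 1, 70]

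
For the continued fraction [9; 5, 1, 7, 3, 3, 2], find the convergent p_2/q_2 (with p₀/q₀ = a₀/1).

55/6

Using pₖ = aₖpₖ₋₁ + pₖ₋₂, qₖ = aₖqₖ₋₁ + qₖ₋₂ (with p₋₁=1, p₋₂=0, q₋₁=0, q₋₂=1):
  k=0: a=9, p=9, q=1
  k=1: a=5, p=46, q=5
  k=2: a=1, p=55, q=6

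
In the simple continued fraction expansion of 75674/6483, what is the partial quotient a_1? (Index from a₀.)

1

75674 = 11·6483 + 4361   →  a_0 = 11
6483 = 1·4361 + 2122   →  a_1 = 1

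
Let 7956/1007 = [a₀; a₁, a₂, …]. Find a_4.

3

7956 = 7·1007 + 907   →  a_0 = 7
1007 = 1·907 + 100   →  a_1 = 1
907 = 9·100 + 7   →  a_2 = 9
100 = 14·7 + 2   →  a_3 = 14
7 = 3·2 + 1   →  a_4 = 3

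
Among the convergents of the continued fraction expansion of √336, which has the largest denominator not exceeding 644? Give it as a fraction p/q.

6049/330

√336 = [18; 3, 36, …] (period length 2).
Convergents:
  p_0/q_0 = 18/1
  p_1/q_1 = 55/3
  p_2/q_2 = 1998/109
  p_3/q_3 = 6049/330
  p_4/q_4 = 219762/11989
q_3 = 330 ≤ 644 < 11989 = q_4, so the answer is 6049/330.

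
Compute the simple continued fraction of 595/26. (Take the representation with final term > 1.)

595 = 22*26 + 23
26 = 1*23 + 3
23 = 7*3 + 2
3 = 1*2 + 1
2 = 2*1 + 0  (stop)
So 595/26 = [22; 1, 7, 1, 2].

[22; 1, 7, 1, 2]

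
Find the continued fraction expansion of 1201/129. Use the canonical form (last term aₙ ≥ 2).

[9; 3, 4, 2, 4]

1201 = 9×129 + 40
129 = 3×40 + 9
40 = 4×9 + 4
9 = 2×4 + 1
4 = 4×1 + 0  (stop)
So 1201/129 = [9; 3, 4, 2, 4].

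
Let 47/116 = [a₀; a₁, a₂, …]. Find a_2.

2

47 = 0·116 + 47   →  a_0 = 0
116 = 2·47 + 22   →  a_1 = 2
47 = 2·22 + 3   →  a_2 = 2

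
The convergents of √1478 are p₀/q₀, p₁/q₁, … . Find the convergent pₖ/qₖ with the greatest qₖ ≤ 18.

346/9

√1478 = [38; 2, 4, 38, 4, 2, 76, …] (period length 6).
Convergents:
  p_0/q_0 = 38/1
  p_1/q_1 = 77/2
  p_2/q_2 = 346/9
  p_3/q_3 = 13225/344
q_2 = 9 ≤ 18 < 344 = q_3, so the answer is 346/9.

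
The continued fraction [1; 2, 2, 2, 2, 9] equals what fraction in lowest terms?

Fold from the inside: start with 9/1.
  2 + 1/9 = 19/9
  2 + 9/19 = 47/19
  2 + 19/47 = 113/47
  2 + 47/113 = 273/113
  1 + 113/273 = 386/273

386/273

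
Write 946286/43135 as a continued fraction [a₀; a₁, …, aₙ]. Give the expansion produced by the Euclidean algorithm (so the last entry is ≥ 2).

946286 = 21×43135 + 40451
43135 = 1×40451 + 2684
40451 = 15×2684 + 191
2684 = 14×191 + 10
191 = 19×10 + 1
10 = 10×1 + 0  (stop)
So 946286/43135 = [21; 1, 15, 14, 19, 10].

[21; 1, 15, 14, 19, 10]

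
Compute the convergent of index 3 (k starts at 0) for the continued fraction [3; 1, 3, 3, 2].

49/13

Using pₖ = aₖpₖ₋₁ + pₖ₋₂, qₖ = aₖqₖ₋₁ + qₖ₋₂ (with p₋₁=1, p₋₂=0, q₋₁=0, q₋₂=1):
  k=0: a=3, p=3, q=1
  k=1: a=1, p=4, q=1
  k=2: a=3, p=15, q=4
  k=3: a=3, p=49, q=13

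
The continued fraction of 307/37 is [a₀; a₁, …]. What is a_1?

307 = 8·37 + 11   →  a_0 = 8
37 = 3·11 + 4   →  a_1 = 3

3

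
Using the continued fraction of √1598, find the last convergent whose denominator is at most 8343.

√1598 = [39; 1, 38, 1, 78, …] (period length 4).
Convergents:
  p_0/q_0 = 39/1
  p_1/q_1 = 40/1
  p_2/q_2 = 1559/39
  p_3/q_3 = 1599/40
  p_4/q_4 = 126281/3159
  p_5/q_5 = 127880/3199
  p_6/q_6 = 4985721/124721
q_5 = 3199 ≤ 8343 < 124721 = q_6, so the answer is 127880/3199.

127880/3199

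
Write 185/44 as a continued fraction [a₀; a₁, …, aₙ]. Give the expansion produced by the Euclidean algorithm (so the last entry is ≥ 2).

[4; 4, 1, 8]

185 = 4×44 + 9
44 = 4×9 + 8
9 = 1×8 + 1
8 = 8×1 + 0  (stop)
So 185/44 = [4; 4, 1, 8].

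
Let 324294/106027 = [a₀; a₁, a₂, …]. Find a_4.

3

324294 = 3·106027 + 6213   →  a_0 = 3
106027 = 17·6213 + 406   →  a_1 = 17
6213 = 15·406 + 123   →  a_2 = 15
406 = 3·123 + 37   →  a_3 = 3
123 = 3·37 + 12   →  a_4 = 3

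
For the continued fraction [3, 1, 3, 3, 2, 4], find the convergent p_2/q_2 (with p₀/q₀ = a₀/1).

15/4

Using pₖ = aₖpₖ₋₁ + pₖ₋₂, qₖ = aₖqₖ₋₁ + qₖ₋₂ (with p₋₁=1, p₋₂=0, q₋₁=0, q₋₂=1):
  k=0: a=3, p=3, q=1
  k=1: a=1, p=4, q=1
  k=2: a=3, p=15, q=4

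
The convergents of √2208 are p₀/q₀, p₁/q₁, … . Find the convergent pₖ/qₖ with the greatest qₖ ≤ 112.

4417/94

√2208 = [46; 1, 92, …] (period length 2).
Convergents:
  p_0/q_0 = 46/1
  p_1/q_1 = 47/1
  p_2/q_2 = 4370/93
  p_3/q_3 = 4417/94
  p_4/q_4 = 410734/8741
q_3 = 94 ≤ 112 < 8741 = q_4, so the answer is 4417/94.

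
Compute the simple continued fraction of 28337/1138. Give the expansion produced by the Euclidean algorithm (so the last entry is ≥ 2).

[24; 1, 9, 14, 8]

28337 = 24×1138 + 1025
1138 = 1×1025 + 113
1025 = 9×113 + 8
113 = 14×8 + 1
8 = 8×1 + 0  (stop)
So 28337/1138 = [24; 1, 9, 14, 8].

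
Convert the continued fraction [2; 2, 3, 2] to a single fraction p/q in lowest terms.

Fold from the inside: start with 2/1.
  3 + 1/2 = 7/2
  2 + 2/7 = 16/7
  2 + 7/16 = 39/16

39/16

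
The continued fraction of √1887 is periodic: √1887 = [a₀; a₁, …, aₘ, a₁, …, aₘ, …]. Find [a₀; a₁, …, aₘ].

[43; 2, 3, 1, 1, 1, 3, 2, 86]

a₀ = ⌊√1887⌋ = 43.
With m₀=0, d₀=1 and mₖ₊₁ = dₖaₖ − mₖ, dₖ₊₁ = (n − mₖ₊₁²)/dₖ, aₖ₊₁ = ⌊(a₀+mₖ₊₁)/dₖ₊₁⌋:
  k=1: m=43, d=38, a=2
  k=2: m=33, d=21, a=3
  k=3: m=30, d=47, a=1
  k=4: m=17, d=34, a=1
  k=5: m=17, d=47, a=1
  k=6: m=30, d=21, a=3
  k=7: m=33, d=38, a=2
  k=8: m=43, d=1, a=86
d=1 and a=2a₀=86 at k=8, so the next step gives (m, d) = (43, 38) again — its k=1 value — and the period has length 8.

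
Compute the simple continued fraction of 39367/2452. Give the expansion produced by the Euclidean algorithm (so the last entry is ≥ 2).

39367 = 16·2452 + 135
2452 = 18·135 + 22
135 = 6·22 + 3
22 = 7·3 + 1
3 = 3·1 + 0  (stop)
So 39367/2452 = [16; 18, 6, 7, 3].

[16; 18, 6, 7, 3]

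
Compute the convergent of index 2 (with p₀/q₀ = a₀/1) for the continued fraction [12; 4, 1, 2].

61/5

Using pₖ = aₖpₖ₋₁ + pₖ₋₂, qₖ = aₖqₖ₋₁ + qₖ₋₂ (with p₋₁=1, p₋₂=0, q₋₁=0, q₋₂=1):
  k=0: a=12, p=12, q=1
  k=1: a=4, p=49, q=4
  k=2: a=1, p=61, q=5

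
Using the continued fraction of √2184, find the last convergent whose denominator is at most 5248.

196420/4203

√2184 = [46; 1, 2, 1, 2, 1, 92, …] (period length 6).
Convergents:
  p_0/q_0 = 46/1
  p_1/q_1 = 47/1
  p_2/q_2 = 140/3
  p_3/q_3 = 187/4
  p_4/q_4 = 514/11
  p_5/q_5 = 701/15
  p_6/q_6 = 65006/1391
  p_7/q_7 = 65707/1406
  p_8/q_8 = 196420/4203
  p_9/q_9 = 262127/5609
q_8 = 4203 ≤ 5248 < 5609 = q_9, so the answer is 196420/4203.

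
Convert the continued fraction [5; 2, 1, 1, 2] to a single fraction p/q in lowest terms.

70/13

Using pₖ = aₖpₖ₋₁ + pₖ₋₂ and qₖ = aₖqₖ₋₁ + qₖ₋₂:
  k=0: a=5, p=5, q=1
  k=1: a=2, p=11, q=2
  k=2: a=1, p=16, q=3
  k=3: a=1, p=27, q=5
  k=4: a=2, p=70, q=13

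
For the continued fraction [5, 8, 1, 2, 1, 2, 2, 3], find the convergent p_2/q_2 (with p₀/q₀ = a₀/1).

46/9

Using pₖ = aₖpₖ₋₁ + pₖ₋₂, qₖ = aₖqₖ₋₁ + qₖ₋₂ (with p₋₁=1, p₋₂=0, q₋₁=0, q₋₂=1):
  k=0: a=5, p=5, q=1
  k=1: a=8, p=41, q=8
  k=2: a=1, p=46, q=9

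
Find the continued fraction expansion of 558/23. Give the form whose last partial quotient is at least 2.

558 = 24×23 + 6
23 = 3×6 + 5
6 = 1×5 + 1
5 = 5×1 + 0  (stop)
So 558/23 = [24; 3, 1, 5].

[24; 3, 1, 5]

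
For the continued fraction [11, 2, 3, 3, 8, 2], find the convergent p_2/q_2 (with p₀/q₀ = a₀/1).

Using pₖ = aₖpₖ₋₁ + pₖ₋₂, qₖ = aₖqₖ₋₁ + qₖ₋₂ (with p₋₁=1, p₋₂=0, q₋₁=0, q₋₂=1):
  k=0: a=11, p=11, q=1
  k=1: a=2, p=23, q=2
  k=2: a=3, p=80, q=7

80/7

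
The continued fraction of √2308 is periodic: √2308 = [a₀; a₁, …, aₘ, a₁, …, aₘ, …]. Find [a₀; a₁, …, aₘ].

a₀ = ⌊√2308⌋ = 48.
With m₀=0, d₀=1 and mₖ₊₁ = dₖaₖ − mₖ, dₖ₊₁ = (n − mₖ₊₁²)/dₖ, aₖ₊₁ = ⌊(a₀+mₖ₊₁)/dₖ₊₁⌋:
  k=1: m=48, d=4, a=24
  k=2: m=48, d=1, a=96
d=1 and a=2a₀=96 at k=2, so the next step gives (m, d) = (48, 4) again — its k=1 value — and the period has length 2.

[48; 24, 96]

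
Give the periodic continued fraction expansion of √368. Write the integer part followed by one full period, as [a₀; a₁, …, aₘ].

[19; 5, 2, 5, 38]

a₀ = ⌊√368⌋ = 19.
With m₀=0, d₀=1 and mₖ₊₁ = dₖaₖ − mₖ, dₖ₊₁ = (n − mₖ₊₁²)/dₖ, aₖ₊₁ = ⌊(a₀+mₖ₊₁)/dₖ₊₁⌋:
  k=1: m=19, d=7, a=5
  k=2: m=16, d=16, a=2
  k=3: m=16, d=7, a=5
  k=4: m=19, d=1, a=38
d=1 and a=2a₀=38 at k=4, so the next step gives (m, d) = (19, 7) again — its k=1 value — and the period has length 4.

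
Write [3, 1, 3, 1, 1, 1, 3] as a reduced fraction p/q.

Using pₖ = aₖpₖ₋₁ + pₖ₋₂ and qₖ = aₖqₖ₋₁ + qₖ₋₂:
  k=0: a=3, p=3, q=1
  k=1: a=1, p=4, q=1
  k=2: a=3, p=15, q=4
  k=3: a=1, p=19, q=5
  k=4: a=1, p=34, q=9
  k=5: a=1, p=53, q=14
  k=6: a=3, p=193, q=51

193/51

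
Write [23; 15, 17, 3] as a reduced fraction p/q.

18061/783

Using pₖ = aₖpₖ₋₁ + pₖ₋₂ and qₖ = aₖqₖ₋₁ + qₖ₋₂:
  k=0: a=23, p=23, q=1
  k=1: a=15, p=346, q=15
  k=2: a=17, p=5905, q=256
  k=3: a=3, p=18061, q=783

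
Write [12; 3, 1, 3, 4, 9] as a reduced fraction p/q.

Fold from the inside: start with 9/1.
  4 + 1/9 = 37/9
  3 + 9/37 = 120/37
  1 + 37/120 = 157/120
  3 + 120/157 = 591/157
  12 + 157/591 = 7249/591

7249/591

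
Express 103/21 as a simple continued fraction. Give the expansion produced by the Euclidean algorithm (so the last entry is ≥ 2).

[4; 1, 9, 2]

103 = 4*21 + 19
21 = 1*19 + 2
19 = 9*2 + 1
2 = 2*1 + 0  (stop)
So 103/21 = [4; 1, 9, 2].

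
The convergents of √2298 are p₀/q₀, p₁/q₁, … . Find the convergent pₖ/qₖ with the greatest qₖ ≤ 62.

√2298 = [47; 1, 14, 1, 94, …] (period length 4).
Convergents:
  p_0/q_0 = 47/1
  p_1/q_1 = 48/1
  p_2/q_2 = 719/15
  p_3/q_3 = 767/16
  p_4/q_4 = 72817/1519
q_3 = 16 ≤ 62 < 1519 = q_4, so the answer is 767/16.

767/16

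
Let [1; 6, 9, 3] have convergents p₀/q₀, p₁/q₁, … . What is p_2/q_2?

64/55

Using pₖ = aₖpₖ₋₁ + pₖ₋₂, qₖ = aₖqₖ₋₁ + qₖ₋₂ (with p₋₁=1, p₋₂=0, q₋₁=0, q₋₂=1):
  k=0: a=1, p=1, q=1
  k=1: a=6, p=7, q=6
  k=2: a=9, p=64, q=55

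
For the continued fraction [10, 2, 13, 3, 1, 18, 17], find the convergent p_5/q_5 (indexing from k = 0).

Using pₖ = aₖpₖ₋₁ + pₖ₋₂, qₖ = aₖqₖ₋₁ + qₖ₋₂ (with p₋₁=1, p₋₂=0, q₋₁=0, q₋₂=1):
  k=0: a=10, p=10, q=1
  k=1: a=2, p=21, q=2
  k=2: a=13, p=283, q=27
  k=3: a=3, p=870, q=83
  k=4: a=1, p=1153, q=110
  k=5: a=18, p=21624, q=2063

21624/2063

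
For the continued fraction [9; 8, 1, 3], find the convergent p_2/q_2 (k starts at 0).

82/9

Using pₖ = aₖpₖ₋₁ + pₖ₋₂, qₖ = aₖqₖ₋₁ + qₖ₋₂ (with p₋₁=1, p₋₂=0, q₋₁=0, q₋₂=1):
  k=0: a=9, p=9, q=1
  k=1: a=8, p=73, q=8
  k=2: a=1, p=82, q=9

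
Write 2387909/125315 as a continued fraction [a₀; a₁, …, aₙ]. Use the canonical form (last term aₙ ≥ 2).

[19; 18, 10, 7, 3, 1, 3, 6]

2387909 = 19·125315 + 6924
125315 = 18·6924 + 683
6924 = 10·683 + 94
683 = 7·94 + 25
94 = 3·25 + 19
25 = 1·19 + 6
19 = 3·6 + 1
6 = 6·1 + 0  (stop)
So 2387909/125315 = [19; 18, 10, 7, 3, 1, 3, 6].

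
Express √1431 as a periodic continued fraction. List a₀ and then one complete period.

a₀ = ⌊√1431⌋ = 37.
With m₀=0, d₀=1 and mₖ₊₁ = dₖaₖ − mₖ, dₖ₊₁ = (n − mₖ₊₁²)/dₖ, aₖ₊₁ = ⌊(a₀+mₖ₊₁)/dₖ₊₁⌋:
  k=1: m=37, d=62, a=1
  k=2: m=25, d=13, a=4
  k=3: m=27, d=54, a=1
  k=4: m=27, d=13, a=4
  k=5: m=25, d=62, a=1
  k=6: m=37, d=1, a=74
d=1 and a=2a₀=74 at k=6, so the next step gives (m, d) = (37, 62) again — its k=1 value — and the period has length 6.

[37; 1, 4, 1, 4, 1, 74]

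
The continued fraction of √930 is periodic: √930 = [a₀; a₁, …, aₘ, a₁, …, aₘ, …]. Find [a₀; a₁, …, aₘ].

[30; 2, 60]

a₀ = ⌊√930⌋ = 30.
With m₀=0, d₀=1 and mₖ₊₁ = dₖaₖ − mₖ, dₖ₊₁ = (n − mₖ₊₁²)/dₖ, aₖ₊₁ = ⌊(a₀+mₖ₊₁)/dₖ₊₁⌋:
  k=1: m=30, d=30, a=2
  k=2: m=30, d=1, a=60
d=1 and a=2a₀=60 at k=2, so the next step gives (m, d) = (30, 30) again — its k=1 value — and the period has length 2.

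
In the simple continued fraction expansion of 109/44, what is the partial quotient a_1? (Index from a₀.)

2

109 = 2·44 + 21   →  a_0 = 2
44 = 2·21 + 2   →  a_1 = 2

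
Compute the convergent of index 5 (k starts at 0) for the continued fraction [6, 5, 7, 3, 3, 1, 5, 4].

Using pₖ = aₖpₖ₋₁ + pₖ₋₂, qₖ = aₖqₖ₋₁ + qₖ₋₂ (with p₋₁=1, p₋₂=0, q₋₁=0, q₋₂=1):
  k=0: a=6, p=6, q=1
  k=1: a=5, p=31, q=5
  k=2: a=7, p=223, q=36
  k=3: a=3, p=700, q=113
  k=4: a=3, p=2323, q=375
  k=5: a=1, p=3023, q=488

3023/488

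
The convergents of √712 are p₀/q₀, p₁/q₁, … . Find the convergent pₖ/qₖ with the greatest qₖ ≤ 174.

√712 = [26; 1, 2, 6, 2, 1, 52, …] (period length 6).
Convergents:
  p_0/q_0 = 26/1
  p_1/q_1 = 27/1
  p_2/q_2 = 80/3
  p_3/q_3 = 507/19
  p_4/q_4 = 1094/41
  p_5/q_5 = 1601/60
  p_6/q_6 = 84346/3161
q_5 = 60 ≤ 174 < 3161 = q_6, so the answer is 1601/60.

1601/60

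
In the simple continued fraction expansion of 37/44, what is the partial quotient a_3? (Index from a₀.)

3

37 = 0·44 + 37   →  a_0 = 0
44 = 1·37 + 7   →  a_1 = 1
37 = 5·7 + 2   →  a_2 = 5
7 = 3·2 + 1   →  a_3 = 3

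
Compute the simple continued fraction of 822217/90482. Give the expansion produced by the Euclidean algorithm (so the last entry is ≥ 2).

822217 = 9×90482 + 7879
90482 = 11×7879 + 3813
7879 = 2×3813 + 253
3813 = 15×253 + 18
253 = 14×18 + 1
18 = 18×1 + 0  (stop)
So 822217/90482 = [9; 11, 2, 15, 14, 18].

[9; 11, 2, 15, 14, 18]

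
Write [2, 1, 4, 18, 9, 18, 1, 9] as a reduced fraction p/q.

438951/156646

Fold from the inside: start with 9/1.
  1 + 1/9 = 10/9
  18 + 9/10 = 189/10
  9 + 10/189 = 1711/189
  18 + 189/1711 = 30987/1711
  4 + 1711/30987 = 125659/30987
  1 + 30987/125659 = 156646/125659
  2 + 125659/156646 = 438951/156646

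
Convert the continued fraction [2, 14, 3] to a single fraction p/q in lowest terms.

Using pₖ = aₖpₖ₋₁ + pₖ₋₂ and qₖ = aₖqₖ₋₁ + qₖ₋₂:
  k=0: a=2, p=2, q=1
  k=1: a=14, p=29, q=14
  k=2: a=3, p=89, q=43

89/43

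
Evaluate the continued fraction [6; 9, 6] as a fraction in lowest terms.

336/55

Using pₖ = aₖpₖ₋₁ + pₖ₋₂ and qₖ = aₖqₖ₋₁ + qₖ₋₂:
  k=0: a=6, p=6, q=1
  k=1: a=9, p=55, q=9
  k=2: a=6, p=336, q=55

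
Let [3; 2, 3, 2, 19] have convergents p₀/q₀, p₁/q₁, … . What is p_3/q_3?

55/16

Using pₖ = aₖpₖ₋₁ + pₖ₋₂, qₖ = aₖqₖ₋₁ + qₖ₋₂ (with p₋₁=1, p₋₂=0, q₋₁=0, q₋₂=1):
  k=0: a=3, p=3, q=1
  k=1: a=2, p=7, q=2
  k=2: a=3, p=24, q=7
  k=3: a=2, p=55, q=16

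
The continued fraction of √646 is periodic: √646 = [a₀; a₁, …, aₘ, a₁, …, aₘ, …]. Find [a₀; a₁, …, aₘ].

a₀ = ⌊√646⌋ = 25.
With m₀=0, d₀=1 and mₖ₊₁ = dₖaₖ − mₖ, dₖ₊₁ = (n − mₖ₊₁²)/dₖ, aₖ₊₁ = ⌊(a₀+mₖ₊₁)/dₖ₊₁⌋:
  k=1: m=25, d=21, a=2
  k=2: m=17, d=17, a=2
  k=3: m=17, d=21, a=2
  k=4: m=25, d=1, a=50
d=1 and a=2a₀=50 at k=4, so the next step gives (m, d) = (25, 21) again — its k=1 value — and the period has length 4.

[25; 2, 2, 2, 50]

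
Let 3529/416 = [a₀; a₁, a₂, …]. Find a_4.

3529 = 8·416 + 201   →  a_0 = 8
416 = 2·201 + 14   →  a_1 = 2
201 = 14·14 + 5   →  a_2 = 14
14 = 2·5 + 4   →  a_3 = 2
5 = 1·4 + 1   →  a_4 = 1

1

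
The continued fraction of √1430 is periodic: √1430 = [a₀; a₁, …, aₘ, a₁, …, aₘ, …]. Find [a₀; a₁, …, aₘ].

a₀ = ⌊√1430⌋ = 37.

[37; 1, 4, 2, 2, 2, 4, 1, 74]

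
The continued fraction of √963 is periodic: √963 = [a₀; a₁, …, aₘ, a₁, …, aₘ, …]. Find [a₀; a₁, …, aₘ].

[31; 31, 62]

a₀ = ⌊√963⌋ = 31.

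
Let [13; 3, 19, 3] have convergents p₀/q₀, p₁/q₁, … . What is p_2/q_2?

773/58

Using pₖ = aₖpₖ₋₁ + pₖ₋₂, qₖ = aₖqₖ₋₁ + qₖ₋₂ (with p₋₁=1, p₋₂=0, q₋₁=0, q₋₂=1):
  k=0: a=13, p=13, q=1
  k=1: a=3, p=40, q=3
  k=2: a=19, p=773, q=58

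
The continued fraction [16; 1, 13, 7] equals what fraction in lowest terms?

1676/99

Fold from the inside: start with 7/1.
  13 + 1/7 = 92/7
  1 + 7/92 = 99/92
  16 + 92/99 = 1676/99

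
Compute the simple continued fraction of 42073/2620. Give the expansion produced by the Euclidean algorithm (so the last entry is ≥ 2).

[16; 17, 8, 19]

42073 = 16*2620 + 153
2620 = 17*153 + 19
153 = 8*19 + 1
19 = 19*1 + 0  (stop)
So 42073/2620 = [16; 17, 8, 19].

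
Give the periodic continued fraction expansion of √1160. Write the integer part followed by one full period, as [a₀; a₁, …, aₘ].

a₀ = ⌊√1160⌋ = 34.
With m₀=0, d₀=1 and mₖ₊₁ = dₖaₖ − mₖ, dₖ₊₁ = (n − mₖ₊₁²)/dₖ, aₖ₊₁ = ⌊(a₀+mₖ₊₁)/dₖ₊₁⌋:
  k=1: m=34, d=4, a=17
  k=2: m=34, d=1, a=68
d=1 and a=2a₀=68 at k=2, so the next step gives (m, d) = (34, 4) again — its k=1 value — and the period has length 2.

[34; 17, 68]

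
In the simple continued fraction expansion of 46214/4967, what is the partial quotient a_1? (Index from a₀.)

3

46214 = 9·4967 + 1511   →  a_0 = 9
4967 = 3·1511 + 434   →  a_1 = 3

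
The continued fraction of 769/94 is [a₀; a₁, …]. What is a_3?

1

769 = 8·94 + 17   →  a_0 = 8
94 = 5·17 + 9   →  a_1 = 5
17 = 1·9 + 8   →  a_2 = 1
9 = 1·8 + 1   →  a_3 = 1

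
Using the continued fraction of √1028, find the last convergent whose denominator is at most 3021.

√1028 = [32; 16, 64, …] (period length 2).
Convergents:
  p_0/q_0 = 32/1
  p_1/q_1 = 513/16
  p_2/q_2 = 32864/1025
  p_3/q_3 = 526337/16416
q_2 = 1025 ≤ 3021 < 16416 = q_3, so the answer is 32864/1025.

32864/1025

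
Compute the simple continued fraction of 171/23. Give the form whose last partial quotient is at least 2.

171 = 7×23 + 10
23 = 2×10 + 3
10 = 3×3 + 1
3 = 3×1 + 0  (stop)
So 171/23 = [7; 2, 3, 3].

[7; 2, 3, 3]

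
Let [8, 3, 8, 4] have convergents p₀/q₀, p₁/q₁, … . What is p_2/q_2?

Using pₖ = aₖpₖ₋₁ + pₖ₋₂, qₖ = aₖqₖ₋₁ + qₖ₋₂ (with p₋₁=1, p₋₂=0, q₋₁=0, q₋₂=1):
  k=0: a=8, p=8, q=1
  k=1: a=3, p=25, q=3
  k=2: a=8, p=208, q=25

208/25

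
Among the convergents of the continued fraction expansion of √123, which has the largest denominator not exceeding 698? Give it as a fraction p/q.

2695/243

√123 = [11; 11, 22, …] (period length 2).
Convergents:
  p_0/q_0 = 11/1
  p_1/q_1 = 122/11
  p_2/q_2 = 2695/243
  p_3/q_3 = 29767/2684
q_2 = 243 ≤ 698 < 2684 = q_3, so the answer is 2695/243.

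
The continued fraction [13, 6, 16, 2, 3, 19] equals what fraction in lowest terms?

176977/13443

Using pₖ = aₖpₖ₋₁ + pₖ₋₂ and qₖ = aₖqₖ₋₁ + qₖ₋₂:
  k=0: a=13, p=13, q=1
  k=1: a=6, p=79, q=6
  k=2: a=16, p=1277, q=97
  k=3: a=2, p=2633, q=200
  k=4: a=3, p=9176, q=697
  k=5: a=19, p=176977, q=13443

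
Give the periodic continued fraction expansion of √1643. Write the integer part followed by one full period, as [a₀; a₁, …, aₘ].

[40; 1, 1, 6, 1, 6, 1, 1, 80]

a₀ = ⌊√1643⌋ = 40.
With m₀=0, d₀=1 and mₖ₊₁ = dₖaₖ − mₖ, dₖ₊₁ = (n − mₖ₊₁²)/dₖ, aₖ₊₁ = ⌊(a₀+mₖ₊₁)/dₖ₊₁⌋:
  k=1: m=40, d=43, a=1
  k=2: m=3, d=38, a=1
  k=3: m=35, d=11, a=6
  k=4: m=31, d=62, a=1
  k=5: m=31, d=11, a=6
  k=6: m=35, d=38, a=1
  k=7: m=3, d=43, a=1
  k=8: m=40, d=1, a=80
d=1 and a=2a₀=80 at k=8, so the next step gives (m, d) = (40, 43) again — its k=1 value — and the period has length 8.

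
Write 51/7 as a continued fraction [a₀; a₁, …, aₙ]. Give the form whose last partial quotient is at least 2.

[7; 3, 2]

51 = 7×7 + 2
7 = 3×2 + 1
2 = 2×1 + 0  (stop)
So 51/7 = [7; 3, 2].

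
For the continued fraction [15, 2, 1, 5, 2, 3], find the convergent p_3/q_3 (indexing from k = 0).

Using pₖ = aₖpₖ₋₁ + pₖ₋₂, qₖ = aₖqₖ₋₁ + qₖ₋₂ (with p₋₁=1, p₋₂=0, q₋₁=0, q₋₂=1):
  k=0: a=15, p=15, q=1
  k=1: a=2, p=31, q=2
  k=2: a=1, p=46, q=3
  k=3: a=5, p=261, q=17

261/17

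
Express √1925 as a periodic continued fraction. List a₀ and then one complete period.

a₀ = ⌊√1925⌋ = 43.
With m₀=0, d₀=1 and mₖ₊₁ = dₖaₖ − mₖ, dₖ₊₁ = (n − mₖ₊₁²)/dₖ, aₖ₊₁ = ⌊(a₀+mₖ₊₁)/dₖ₊₁⌋:
  k=1: m=43, d=76, a=1
  k=2: m=33, d=11, a=6
  k=3: m=33, d=76, a=1
  k=4: m=43, d=1, a=86
d=1 and a=2a₀=86 at k=4, so the next step gives (m, d) = (43, 76) again — its k=1 value — and the period has length 4.

[43; 1, 6, 1, 86]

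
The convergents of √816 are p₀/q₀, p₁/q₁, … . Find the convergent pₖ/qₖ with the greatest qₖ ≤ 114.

√816 = [28; 1, 1, 3, 3, 3, 1, 1, 56, …] (period length 8).
Convergents:
  p_0/q_0 = 28/1
  p_1/q_1 = 29/1
  p_2/q_2 = 57/2
  p_3/q_3 = 200/7
  p_4/q_4 = 657/23
  p_5/q_5 = 2171/76
  p_6/q_6 = 2828/99
  p_7/q_7 = 4999/175
q_6 = 99 ≤ 114 < 175 = q_7, so the answer is 2828/99.

2828/99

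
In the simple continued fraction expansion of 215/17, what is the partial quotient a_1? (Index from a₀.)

1

215 = 12·17 + 11   →  a_0 = 12
17 = 1·11 + 6   →  a_1 = 1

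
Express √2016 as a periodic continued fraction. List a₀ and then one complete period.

a₀ = ⌊√2016⌋ = 44.
With m₀=0, d₀=1 and mₖ₊₁ = dₖaₖ − mₖ, dₖ₊₁ = (n − mₖ₊₁²)/dₖ, aₖ₊₁ = ⌊(a₀+mₖ₊₁)/dₖ₊₁⌋:
  k=1: m=44, d=80, a=1
  k=2: m=36, d=9, a=8
  k=3: m=36, d=80, a=1
  k=4: m=44, d=1, a=88
d=1 and a=2a₀=88 at k=4, so the next step gives (m, d) = (44, 80) again — its k=1 value — and the period has length 4.

[44; 1, 8, 1, 88]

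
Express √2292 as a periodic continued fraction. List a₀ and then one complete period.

[47; 1, 6, 1, 94]

a₀ = ⌊√2292⌋ = 47.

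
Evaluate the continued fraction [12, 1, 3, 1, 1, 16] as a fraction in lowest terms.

Fold from the inside: start with 16/1.
  1 + 1/16 = 17/16
  1 + 16/17 = 33/17
  3 + 17/33 = 116/33
  1 + 33/116 = 149/116
  12 + 116/149 = 1904/149

1904/149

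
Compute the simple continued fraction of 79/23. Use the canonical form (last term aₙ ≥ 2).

79 = 3×23 + 10
23 = 2×10 + 3
10 = 3×3 + 1
3 = 3×1 + 0  (stop)
So 79/23 = [3; 2, 3, 3].

[3; 2, 3, 3]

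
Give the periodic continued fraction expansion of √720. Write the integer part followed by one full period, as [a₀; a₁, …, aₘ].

a₀ = ⌊√720⌋ = 26.
With m₀=0, d₀=1 and mₖ₊₁ = dₖaₖ − mₖ, dₖ₊₁ = (n − mₖ₊₁²)/dₖ, aₖ₊₁ = ⌊(a₀+mₖ₊₁)/dₖ₊₁⌋:
  k=1: m=26, d=44, a=1
  k=2: m=18, d=9, a=4
  k=3: m=18, d=44, a=1
  k=4: m=26, d=1, a=52
d=1 and a=2a₀=52 at k=4, so the next step gives (m, d) = (26, 44) again — its k=1 value — and the period has length 4.

[26; 1, 4, 1, 52]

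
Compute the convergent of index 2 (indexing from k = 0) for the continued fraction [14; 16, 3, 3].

689/49

Using pₖ = aₖpₖ₋₁ + pₖ₋₂, qₖ = aₖqₖ₋₁ + qₖ₋₂ (with p₋₁=1, p₋₂=0, q₋₁=0, q₋₂=1):
  k=0: a=14, p=14, q=1
  k=1: a=16, p=225, q=16
  k=2: a=3, p=689, q=49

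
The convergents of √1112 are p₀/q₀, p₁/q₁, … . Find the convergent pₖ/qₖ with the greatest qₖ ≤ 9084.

√1112 = [33; 2, 1, 7, 1, 2, 66, …] (period length 6).
Convergents:
  p_0/q_0 = 33/1
  p_1/q_1 = 67/2
  p_2/q_2 = 100/3
  p_3/q_3 = 767/23
  p_4/q_4 = 867/26
  p_5/q_5 = 2501/75
  p_6/q_6 = 165933/4976
  p_7/q_7 = 334367/10027
q_6 = 4976 ≤ 9084 < 10027 = q_7, so the answer is 165933/4976.

165933/4976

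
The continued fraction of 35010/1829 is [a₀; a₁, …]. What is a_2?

35010 = 19·1829 + 259   →  a_0 = 19
1829 = 7·259 + 16   →  a_1 = 7
259 = 16·16 + 3   →  a_2 = 16

16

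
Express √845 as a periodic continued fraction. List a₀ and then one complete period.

[29; 14, 1, 1, 14, 58]

a₀ = ⌊√845⌋ = 29.
With m₀=0, d₀=1 and mₖ₊₁ = dₖaₖ − mₖ, dₖ₊₁ = (n − mₖ₊₁²)/dₖ, aₖ₊₁ = ⌊(a₀+mₖ₊₁)/dₖ₊₁⌋:
  k=1: m=29, d=4, a=14
  k=2: m=27, d=29, a=1
  k=3: m=2, d=29, a=1
  k=4: m=27, d=4, a=14
  k=5: m=29, d=1, a=58
d=1 and a=2a₀=58 at k=5, so the next step gives (m, d) = (29, 4) again — its k=1 value — and the period has length 5.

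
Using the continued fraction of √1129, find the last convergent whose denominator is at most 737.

√1129 = [33; 1, 1, 1, 1, 66, …] (period length 5).
Convergents:
  p_0/q_0 = 33/1
  p_1/q_1 = 34/1
  p_2/q_2 = 67/2
  p_3/q_3 = 101/3
  p_4/q_4 = 168/5
  p_5/q_5 = 11189/333
  p_6/q_6 = 11357/338
  p_7/q_7 = 22546/671
  p_8/q_8 = 33903/1009
q_7 = 671 ≤ 737 < 1009 = q_8, so the answer is 22546/671.

22546/671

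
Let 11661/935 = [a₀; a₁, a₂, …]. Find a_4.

8

11661 = 12·935 + 441   →  a_0 = 12
935 = 2·441 + 53   →  a_1 = 2
441 = 8·53 + 17   →  a_2 = 8
53 = 3·17 + 2   →  a_3 = 3
17 = 8·2 + 1   →  a_4 = 8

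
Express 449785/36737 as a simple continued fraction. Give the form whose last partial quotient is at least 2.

449785 = 12·36737 + 8941
36737 = 4·8941 + 973
8941 = 9·973 + 184
973 = 5·184 + 53
184 = 3·53 + 25
53 = 2·25 + 3
25 = 8·3 + 1
3 = 3·1 + 0  (stop)
So 449785/36737 = [12; 4, 9, 5, 3, 2, 8, 3].

[12; 4, 9, 5, 3, 2, 8, 3]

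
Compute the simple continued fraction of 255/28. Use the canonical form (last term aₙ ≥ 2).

[9; 9, 3]

255 = 9*28 + 3
28 = 9*3 + 1
3 = 3*1 + 0  (stop)
So 255/28 = [9; 9, 3].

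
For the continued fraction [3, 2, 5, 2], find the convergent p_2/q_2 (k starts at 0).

38/11

Using pₖ = aₖpₖ₋₁ + pₖ₋₂, qₖ = aₖqₖ₋₁ + qₖ₋₂ (with p₋₁=1, p₋₂=0, q₋₁=0, q₋₂=1):
  k=0: a=3, p=3, q=1
  k=1: a=2, p=7, q=2
  k=2: a=5, p=38, q=11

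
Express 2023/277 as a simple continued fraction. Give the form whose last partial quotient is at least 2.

[7; 3, 3, 2, 1, 3, 2]

2023 = 7*277 + 84
277 = 3*84 + 25
84 = 3*25 + 9
25 = 2*9 + 7
9 = 1*7 + 2
7 = 3*2 + 1
2 = 2*1 + 0  (stop)
So 2023/277 = [7; 3, 3, 2, 1, 3, 2].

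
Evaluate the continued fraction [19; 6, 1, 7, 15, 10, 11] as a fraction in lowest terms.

Using pₖ = aₖpₖ₋₁ + pₖ₋₂ and qₖ = aₖqₖ₋₁ + qₖ₋₂:
  k=0: a=19, p=19, q=1
  k=1: a=6, p=115, q=6
  k=2: a=1, p=134, q=7
  k=3: a=7, p=1053, q=55
  k=4: a=15, p=15929, q=832
  k=5: a=10, p=160343, q=8375
  k=6: a=11, p=1779702, q=92957

1779702/92957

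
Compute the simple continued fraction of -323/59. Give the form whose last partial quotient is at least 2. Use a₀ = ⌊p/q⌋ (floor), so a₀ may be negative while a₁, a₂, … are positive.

-323 = -6×59 + 31
59 = 1×31 + 28
31 = 1×28 + 3
28 = 9×3 + 1
3 = 3×1 + 0  (stop)
So -323/59 = [-6; 1, 1, 9, 3].

[-6; 1, 1, 9, 3]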